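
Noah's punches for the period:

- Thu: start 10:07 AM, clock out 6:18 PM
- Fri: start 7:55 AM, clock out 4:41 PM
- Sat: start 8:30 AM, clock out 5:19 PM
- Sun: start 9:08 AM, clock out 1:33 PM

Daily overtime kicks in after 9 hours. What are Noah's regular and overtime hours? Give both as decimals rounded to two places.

Thu: 10:07 AM–6:18 PM = 8 h 11 min
Fri: 7:55 AM–4:41 PM = 8 h 46 min
Sat: 8:30 AM–5:19 PM = 8 h 49 min
Sun: 9:08 AM–1:33 PM = 4 h 25 min
Thu reg 8 h 11 min / OT 0 h 0 min; Fri reg 8 h 46 min / OT 0 h 0 min; Sat reg 8 h 49 min / OT 0 h 0 min; Sun reg 4 h 25 min / OT 0 h 0 min.
Totals: regular 30 h 11 min, overtime 0 h 0 min.

Regular 30.18 hours, overtime 0.00 hours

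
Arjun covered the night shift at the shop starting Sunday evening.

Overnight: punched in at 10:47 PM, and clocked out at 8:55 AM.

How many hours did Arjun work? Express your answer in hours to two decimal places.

Overnight: 10:47 PM → midnight = 1 h 13 min; midnight → 8:55 AM = 8 h 55 min; span 10 h 8 min

10.13 hours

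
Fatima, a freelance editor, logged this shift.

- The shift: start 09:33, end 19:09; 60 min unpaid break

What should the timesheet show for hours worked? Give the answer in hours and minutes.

8 h 36 min

The shift: 09:33–19:09 = 9 h 36 min; less 60 min break → 8 h 36 min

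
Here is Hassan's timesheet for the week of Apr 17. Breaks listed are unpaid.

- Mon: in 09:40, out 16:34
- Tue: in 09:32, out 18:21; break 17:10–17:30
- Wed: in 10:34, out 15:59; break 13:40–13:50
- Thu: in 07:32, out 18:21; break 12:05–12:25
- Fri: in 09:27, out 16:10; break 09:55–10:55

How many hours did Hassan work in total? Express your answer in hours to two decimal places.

Mon: 09:40–16:34 = 6 h 54 min
Tue: 09:32–18:21 = 8 h 49 min; less 20 min break → 8 h 29 min
Wed: 10:34–15:59 = 5 h 25 min; less 10 min break → 5 h 15 min
Thu: 07:32–18:21 = 10 h 49 min; less 20 min break → 10 h 29 min
Fri: 09:27–16:10 = 6 h 43 min; less 60 min break → 5 h 43 min
Total: 6 h 54 min + 8 h 29 min + 5 h 15 min + 10 h 29 min + 5 h 43 min = 36 h 50 min.

36.83 hours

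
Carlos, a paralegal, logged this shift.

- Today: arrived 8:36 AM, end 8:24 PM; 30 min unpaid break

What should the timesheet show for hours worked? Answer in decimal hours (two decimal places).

Today: 8:36 AM–8:24 PM = 11 h 48 min; less 30 min break → 11 h 18 min

11.30 hours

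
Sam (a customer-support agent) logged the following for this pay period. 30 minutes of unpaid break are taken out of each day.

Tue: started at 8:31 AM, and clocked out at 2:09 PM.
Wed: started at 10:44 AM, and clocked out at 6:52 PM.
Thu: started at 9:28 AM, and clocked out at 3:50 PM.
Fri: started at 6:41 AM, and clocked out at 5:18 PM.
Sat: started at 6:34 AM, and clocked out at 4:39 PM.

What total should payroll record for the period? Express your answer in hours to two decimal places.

Tue: 8:31 AM–2:09 PM = 5 h 38 min; less 30 min break → 5 h 8 min
Wed: 10:44 AM–6:52 PM = 8 h 8 min; less 30 min break → 7 h 38 min
Thu: 9:28 AM–3:50 PM = 6 h 22 min; less 30 min break → 5 h 52 min
Fri: 6:41 AM–5:18 PM = 10 h 37 min; less 30 min break → 10 h 7 min
Sat: 6:34 AM–4:39 PM = 10 h 5 min; less 30 min break → 9 h 35 min
Total: 5 h 8 min + 7 h 38 min + 5 h 52 min + 10 h 7 min + 9 h 35 min = 38 h 20 min.

38.33 hours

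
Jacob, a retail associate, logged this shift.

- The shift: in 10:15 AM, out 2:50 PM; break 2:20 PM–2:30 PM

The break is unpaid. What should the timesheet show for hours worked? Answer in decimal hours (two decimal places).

The shift: 10:15 AM–2:50 PM = 4 h 35 min; less 10 min break → 4 h 25 min

4.42 hours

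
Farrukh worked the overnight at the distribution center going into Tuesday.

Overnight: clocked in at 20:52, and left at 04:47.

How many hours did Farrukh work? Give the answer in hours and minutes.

Overnight: 20:52 → midnight = 3 h 8 min; midnight → 04:47 = 4 h 47 min; span 7 h 55 min

7 h 55 min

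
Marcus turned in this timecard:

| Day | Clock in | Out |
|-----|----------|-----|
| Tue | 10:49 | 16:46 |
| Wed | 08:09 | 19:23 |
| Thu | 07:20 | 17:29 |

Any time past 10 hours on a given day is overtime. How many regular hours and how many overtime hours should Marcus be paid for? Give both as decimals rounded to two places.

Tue: 10:49–16:46 = 5 h 57 min
Wed: 08:09–19:23 = 11 h 14 min
Thu: 07:20–17:29 = 10 h 9 min
Tue reg 5 h 57 min / OT 0 h 0 min; Wed reg 10 h 0 min / OT 1 h 14 min; Thu reg 10 h 0 min / OT 0 h 9 min.
Totals: regular 25 h 57 min, overtime 1 h 23 min.

Regular 25.95 hours, overtime 1.38 hours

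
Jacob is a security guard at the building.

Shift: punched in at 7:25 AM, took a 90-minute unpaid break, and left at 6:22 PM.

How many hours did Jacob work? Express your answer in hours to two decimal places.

9.45 hours

Shift: 7:25 AM–6:22 PM = 10 h 57 min; less 90 min break → 9 h 27 min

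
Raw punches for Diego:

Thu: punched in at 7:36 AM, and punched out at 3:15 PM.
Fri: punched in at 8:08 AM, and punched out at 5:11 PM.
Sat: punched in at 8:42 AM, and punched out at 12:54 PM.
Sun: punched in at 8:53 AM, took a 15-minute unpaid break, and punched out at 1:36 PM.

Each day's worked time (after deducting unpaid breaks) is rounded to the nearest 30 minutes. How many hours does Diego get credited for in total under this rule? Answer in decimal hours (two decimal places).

25.00 hours

Thu: 7:36 AM–3:15 PM = 7 h 39 min → rounds to 7 h 30 min
Fri: 8:08 AM–5:11 PM = 9 h 3 min → rounds to 9 h 0 min
Sat: 8:42 AM–12:54 PM = 4 h 12 min → rounds to 4 h 0 min
Sun: 8:53 AM–1:36 PM = 4 h 43 min − 15 min = 4 h 28 min → rounds to 4 h 30 min
Total credited: 25 h 0 min.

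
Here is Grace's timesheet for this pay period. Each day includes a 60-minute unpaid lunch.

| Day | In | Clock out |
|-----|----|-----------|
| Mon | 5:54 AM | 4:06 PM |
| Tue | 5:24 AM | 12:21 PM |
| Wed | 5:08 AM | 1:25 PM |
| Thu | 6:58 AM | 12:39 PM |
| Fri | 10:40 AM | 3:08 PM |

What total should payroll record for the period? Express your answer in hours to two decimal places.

30.58 hours

Mon: 5:54 AM–4:06 PM = 10 h 12 min; less 60 min break → 9 h 12 min
Tue: 5:24 AM–12:21 PM = 6 h 57 min; less 60 min break → 5 h 57 min
Wed: 5:08 AM–1:25 PM = 8 h 17 min; less 60 min break → 7 h 17 min
Thu: 6:58 AM–12:39 PM = 5 h 41 min; less 60 min break → 4 h 41 min
Fri: 10:40 AM–3:08 PM = 4 h 28 min; less 60 min break → 3 h 28 min
Total: 9 h 12 min + 5 h 57 min + 7 h 17 min + 4 h 41 min + 3 h 28 min = 30 h 35 min.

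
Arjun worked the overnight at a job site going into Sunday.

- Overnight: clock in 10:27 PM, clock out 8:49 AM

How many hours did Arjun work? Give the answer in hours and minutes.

10 h 22 min

Overnight: 10:27 PM → midnight = 1 h 33 min; midnight → 8:49 AM = 8 h 49 min; span 10 h 22 min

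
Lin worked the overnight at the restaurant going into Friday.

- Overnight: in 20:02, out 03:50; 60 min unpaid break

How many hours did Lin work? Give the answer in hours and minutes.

Overnight: 20:02 → midnight = 3 h 58 min; midnight → 03:50 = 3 h 50 min; span 7 h 48 min; less 60 min break → 6 h 48 min

6 h 48 min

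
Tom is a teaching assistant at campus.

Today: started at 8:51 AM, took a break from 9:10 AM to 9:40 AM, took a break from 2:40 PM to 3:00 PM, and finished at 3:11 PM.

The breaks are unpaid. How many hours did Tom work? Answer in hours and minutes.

Today: 8:51 AM–3:11 PM = 6 h 20 min; less 50 min break → 5 h 30 min

5 h 30 min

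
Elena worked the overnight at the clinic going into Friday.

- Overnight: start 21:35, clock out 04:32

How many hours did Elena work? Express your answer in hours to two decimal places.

Overnight: 21:35 → midnight = 2 h 25 min; midnight → 04:32 = 4 h 32 min; span 6 h 57 min

6.95 hours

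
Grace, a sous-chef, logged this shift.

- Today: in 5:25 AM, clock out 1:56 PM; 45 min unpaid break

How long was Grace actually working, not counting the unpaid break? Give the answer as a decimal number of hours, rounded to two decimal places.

Today: 5:25 AM–1:56 PM = 8 h 31 min; less 45 min break → 7 h 46 min

7.77 hours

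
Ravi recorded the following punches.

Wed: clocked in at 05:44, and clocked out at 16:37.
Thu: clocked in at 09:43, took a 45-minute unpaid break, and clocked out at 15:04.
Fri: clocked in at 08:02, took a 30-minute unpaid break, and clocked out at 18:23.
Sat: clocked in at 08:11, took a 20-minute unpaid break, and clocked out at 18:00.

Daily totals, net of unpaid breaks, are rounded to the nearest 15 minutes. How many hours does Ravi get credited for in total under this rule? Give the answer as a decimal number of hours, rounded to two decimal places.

Wed: 05:44–16:37 = 10 h 53 min → rounds to 11 h 0 min
Thu: 09:43–15:04 = 5 h 21 min − 45 min = 4 h 36 min → rounds to 4 h 30 min
Fri: 08:02–18:23 = 10 h 21 min − 30 min = 9 h 51 min → rounds to 9 h 45 min
Sat: 08:11–18:00 = 9 h 49 min − 20 min = 9 h 29 min → rounds to 9 h 30 min
Total credited: 34 h 45 min.

34.75 hours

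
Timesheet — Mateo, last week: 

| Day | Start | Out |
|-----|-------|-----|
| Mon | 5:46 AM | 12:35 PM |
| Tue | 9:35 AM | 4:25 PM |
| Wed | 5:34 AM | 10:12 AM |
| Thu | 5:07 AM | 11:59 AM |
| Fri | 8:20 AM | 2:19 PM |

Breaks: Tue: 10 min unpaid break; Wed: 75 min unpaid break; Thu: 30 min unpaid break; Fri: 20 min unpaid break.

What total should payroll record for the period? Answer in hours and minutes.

Mon: 5:46 AM–12:35 PM = 6 h 49 min
Tue: 9:35 AM–4:25 PM = 6 h 50 min; less 10 min break → 6 h 40 min
Wed: 5:34 AM–10:12 AM = 4 h 38 min; less 75 min break → 3 h 23 min
Thu: 5:07 AM–11:59 AM = 6 h 52 min; less 30 min break → 6 h 22 min
Fri: 8:20 AM–2:19 PM = 5 h 59 min; less 20 min break → 5 h 39 min
Total: 6 h 49 min + 6 h 40 min + 3 h 23 min + 6 h 22 min + 5 h 39 min = 28 h 53 min.

28 h 53 min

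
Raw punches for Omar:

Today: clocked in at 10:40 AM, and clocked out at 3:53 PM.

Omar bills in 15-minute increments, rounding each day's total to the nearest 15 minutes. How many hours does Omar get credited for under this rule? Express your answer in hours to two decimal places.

Today: 10:40 AM–3:53 PM = 5 h 13 min → rounds to 5 h 15 min

5.25 hours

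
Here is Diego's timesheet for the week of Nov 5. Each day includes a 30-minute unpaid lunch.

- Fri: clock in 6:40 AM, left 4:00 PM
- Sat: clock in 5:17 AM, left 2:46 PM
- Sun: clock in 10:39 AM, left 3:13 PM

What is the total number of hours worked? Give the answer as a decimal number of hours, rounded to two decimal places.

Fri: 6:40 AM–4:00 PM = 9 h 20 min; less 30 min break → 8 h 50 min
Sat: 5:17 AM–2:46 PM = 9 h 29 min; less 30 min break → 8 h 59 min
Sun: 10:39 AM–3:13 PM = 4 h 34 min; less 30 min break → 4 h 4 min
Total: 8 h 50 min + 8 h 59 min + 4 h 4 min = 21 h 53 min.

21.88 hours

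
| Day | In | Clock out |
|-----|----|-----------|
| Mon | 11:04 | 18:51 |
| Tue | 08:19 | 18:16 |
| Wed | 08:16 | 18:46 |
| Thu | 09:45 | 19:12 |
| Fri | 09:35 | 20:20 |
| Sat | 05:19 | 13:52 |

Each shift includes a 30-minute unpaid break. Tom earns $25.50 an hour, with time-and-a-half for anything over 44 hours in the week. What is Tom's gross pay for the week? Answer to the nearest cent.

$1503.86

Mon: 11:04–18:51 = 7 h 47 min; less 30 min break → 7 h 17 min
Tue: 08:19–18:16 = 9 h 57 min; less 30 min break → 9 h 27 min
Wed: 08:16–18:46 = 10 h 30 min; less 30 min break → 10 h 0 min
Thu: 09:45–19:12 = 9 h 27 min; less 30 min break → 8 h 57 min
Fri: 09:35–20:20 = 10 h 45 min; less 30 min break → 10 h 15 min
Sat: 05:19–13:52 = 8 h 33 min; less 30 min break → 8 h 3 min
Total worked: 53 h 59 min = 3239 min.
Regular 44 h 0 min = 2640 min at $25.50/h; overtime 9 h 59 min = 599 min at $38.25/h.
Pay = (2640 × $25.50 + 599 × $38.25) ÷ 60 = $1503.86.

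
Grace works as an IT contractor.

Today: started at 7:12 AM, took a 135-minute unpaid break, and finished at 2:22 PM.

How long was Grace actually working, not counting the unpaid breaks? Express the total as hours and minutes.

Today: 7:12 AM–2:22 PM = 7 h 10 min; less 135 min break → 4 h 55 min

4 h 55 min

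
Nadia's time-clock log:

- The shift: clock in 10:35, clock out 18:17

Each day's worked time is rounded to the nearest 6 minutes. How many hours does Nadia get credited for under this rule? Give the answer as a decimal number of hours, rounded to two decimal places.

The shift: 10:35–18:17 = 7 h 42 min → rounds to 7 h 42 min

7.70 hours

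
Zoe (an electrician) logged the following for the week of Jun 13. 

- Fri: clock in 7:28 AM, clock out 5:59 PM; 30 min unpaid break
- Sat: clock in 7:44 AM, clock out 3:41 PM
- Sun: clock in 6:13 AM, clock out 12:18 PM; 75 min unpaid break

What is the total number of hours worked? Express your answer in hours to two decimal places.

22.80 hours

Fri: 7:28 AM–5:59 PM = 10 h 31 min; less 30 min break → 10 h 1 min
Sat: 7:44 AM–3:41 PM = 7 h 57 min
Sun: 6:13 AM–12:18 PM = 6 h 5 min; less 75 min break → 4 h 50 min
Total: 10 h 1 min + 7 h 57 min + 4 h 50 min = 22 h 48 min.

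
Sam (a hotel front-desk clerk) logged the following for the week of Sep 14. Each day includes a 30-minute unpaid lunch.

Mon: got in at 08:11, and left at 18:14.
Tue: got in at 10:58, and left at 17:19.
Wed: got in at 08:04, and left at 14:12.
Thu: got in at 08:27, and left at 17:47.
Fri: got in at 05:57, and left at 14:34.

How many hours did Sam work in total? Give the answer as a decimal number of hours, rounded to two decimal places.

Mon: 08:11–18:14 = 10 h 3 min; less 30 min break → 9 h 33 min
Tue: 10:58–17:19 = 6 h 21 min; less 30 min break → 5 h 51 min
Wed: 08:04–14:12 = 6 h 8 min; less 30 min break → 5 h 38 min
Thu: 08:27–17:47 = 9 h 20 min; less 30 min break → 8 h 50 min
Fri: 05:57–14:34 = 8 h 37 min; less 30 min break → 8 h 7 min
Total: 9 h 33 min + 5 h 51 min + 5 h 38 min + 8 h 50 min + 8 h 7 min = 37 h 59 min.

37.98 hours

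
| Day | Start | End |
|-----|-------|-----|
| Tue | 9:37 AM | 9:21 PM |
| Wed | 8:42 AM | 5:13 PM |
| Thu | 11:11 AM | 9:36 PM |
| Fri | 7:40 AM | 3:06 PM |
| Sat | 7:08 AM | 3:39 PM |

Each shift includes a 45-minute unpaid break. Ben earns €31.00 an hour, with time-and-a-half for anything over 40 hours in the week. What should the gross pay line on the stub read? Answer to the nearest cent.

Tue: 9:37 AM–9:21 PM = 11 h 44 min; less 45 min break → 10 h 59 min
Wed: 8:42 AM–5:13 PM = 8 h 31 min; less 45 min break → 7 h 46 min
Thu: 11:11 AM–9:36 PM = 10 h 25 min; less 45 min break → 9 h 40 min
Fri: 7:40 AM–3:06 PM = 7 h 26 min; less 45 min break → 6 h 41 min
Sat: 7:08 AM–3:39 PM = 8 h 31 min; less 45 min break → 7 h 46 min
Total worked: 42 h 52 min = 2572 min.
Regular 40 h 0 min = 2400 min at €31.00/h; overtime 2 h 52 min = 172 min at €46.50/h.
Pay = (2400 × €31.00 + 172 × €46.50) ÷ 60 = €1373.30.

€1373.30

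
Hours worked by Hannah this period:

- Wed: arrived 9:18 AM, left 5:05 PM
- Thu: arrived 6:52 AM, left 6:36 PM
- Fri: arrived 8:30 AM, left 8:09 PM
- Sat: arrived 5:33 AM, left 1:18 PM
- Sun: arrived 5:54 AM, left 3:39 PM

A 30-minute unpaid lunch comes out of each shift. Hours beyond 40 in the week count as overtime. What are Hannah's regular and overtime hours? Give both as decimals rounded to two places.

Regular 40.00 hours, overtime 6.17 hours

Wed: 9:18 AM–5:05 PM = 7 h 47 min; less 30 min break → 7 h 17 min
Thu: 6:52 AM–6:36 PM = 11 h 44 min; less 30 min break → 11 h 14 min
Fri: 8:30 AM–8:09 PM = 11 h 39 min; less 30 min break → 11 h 9 min
Sat: 5:33 AM–1:18 PM = 7 h 45 min; less 30 min break → 7 h 15 min
Sun: 5:54 AM–3:39 PM = 9 h 45 min; less 30 min break → 9 h 15 min
Total worked: 46 h 10 min = 46.17 h.
Threshold 40 h → overtime 6 h 10 min, regular 40 h 0 min.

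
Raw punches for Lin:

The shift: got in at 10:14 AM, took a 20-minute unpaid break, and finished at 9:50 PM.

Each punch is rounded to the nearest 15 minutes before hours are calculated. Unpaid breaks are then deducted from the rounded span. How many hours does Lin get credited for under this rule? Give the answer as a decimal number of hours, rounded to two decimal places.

11.17 hours

The shift: in 10:14 AM→10:15 AM, out 9:50 PM→9:45 PM; 11 h 30 min − 20 min = 11 h 10 min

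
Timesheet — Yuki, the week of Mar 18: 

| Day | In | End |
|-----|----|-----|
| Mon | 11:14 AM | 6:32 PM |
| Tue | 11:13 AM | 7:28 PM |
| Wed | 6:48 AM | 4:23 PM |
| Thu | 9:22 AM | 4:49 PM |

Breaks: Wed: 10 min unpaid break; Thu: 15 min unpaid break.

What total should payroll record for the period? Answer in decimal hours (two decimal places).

32.17 hours

Mon: 11:14 AM–6:32 PM = 7 h 18 min
Tue: 11:13 AM–7:28 PM = 8 h 15 min
Wed: 6:48 AM–4:23 PM = 9 h 35 min; less 10 min break → 9 h 25 min
Thu: 9:22 AM–4:49 PM = 7 h 27 min; less 15 min break → 7 h 12 min
Total: 7 h 18 min + 8 h 15 min + 9 h 25 min + 7 h 12 min = 32 h 10 min.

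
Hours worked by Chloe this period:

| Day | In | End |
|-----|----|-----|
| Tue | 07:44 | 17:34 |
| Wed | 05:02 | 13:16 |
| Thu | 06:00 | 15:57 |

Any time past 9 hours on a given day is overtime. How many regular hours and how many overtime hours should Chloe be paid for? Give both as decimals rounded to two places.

Regular 26.23 hours, overtime 1.78 hours

Tue: 07:44–17:34 = 9 h 50 min
Wed: 05:02–13:16 = 8 h 14 min
Thu: 06:00–15:57 = 9 h 57 min
Tue reg 9 h 0 min / OT 0 h 50 min; Wed reg 8 h 14 min / OT 0 h 0 min; Thu reg 9 h 0 min / OT 0 h 57 min.
Totals: regular 26 h 14 min, overtime 1 h 47 min.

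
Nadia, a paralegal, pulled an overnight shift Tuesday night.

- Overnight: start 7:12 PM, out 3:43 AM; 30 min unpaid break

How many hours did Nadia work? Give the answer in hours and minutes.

Overnight: 7:12 PM → midnight = 4 h 48 min; midnight → 3:43 AM = 3 h 43 min; span 8 h 31 min; less 30 min break → 8 h 1 min

8 h 1 min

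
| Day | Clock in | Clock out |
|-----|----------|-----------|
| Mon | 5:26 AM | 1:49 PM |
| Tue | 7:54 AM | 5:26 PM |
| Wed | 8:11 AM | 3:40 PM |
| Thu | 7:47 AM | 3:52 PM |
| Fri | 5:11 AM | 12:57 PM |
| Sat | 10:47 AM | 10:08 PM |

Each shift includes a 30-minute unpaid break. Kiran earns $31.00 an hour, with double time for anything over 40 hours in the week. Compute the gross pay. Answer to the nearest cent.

Mon: 5:26 AM–1:49 PM = 8 h 23 min; less 30 min break → 7 h 53 min
Tue: 7:54 AM–5:26 PM = 9 h 32 min; less 30 min break → 9 h 2 min
Wed: 8:11 AM–3:40 PM = 7 h 29 min; less 30 min break → 6 h 59 min
Thu: 7:47 AM–3:52 PM = 8 h 5 min; less 30 min break → 7 h 35 min
Fri: 5:11 AM–12:57 PM = 7 h 46 min; less 30 min break → 7 h 16 min
Sat: 10:47 AM–10:08 PM = 11 h 21 min; less 30 min break → 10 h 51 min
Total worked: 49 h 36 min = 2976 min.
Regular 40 h 0 min = 2400 min at $31.00/h; overtime 9 h 36 min = 576 min at $62.00/h.
Pay = (2400 × $31.00 + 576 × $62.00) ÷ 60 = $1835.20.

$1835.20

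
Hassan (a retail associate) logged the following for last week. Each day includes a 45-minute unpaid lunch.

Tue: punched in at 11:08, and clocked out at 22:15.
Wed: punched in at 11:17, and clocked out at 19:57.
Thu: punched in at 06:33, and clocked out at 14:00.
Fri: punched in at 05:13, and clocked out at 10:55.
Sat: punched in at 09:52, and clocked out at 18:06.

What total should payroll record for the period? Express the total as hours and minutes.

Tue: 11:08–22:15 = 11 h 7 min; less 45 min break → 10 h 22 min
Wed: 11:17–19:57 = 8 h 40 min; less 45 min break → 7 h 55 min
Thu: 06:33–14:00 = 7 h 27 min; less 45 min break → 6 h 42 min
Fri: 05:13–10:55 = 5 h 42 min; less 45 min break → 4 h 57 min
Sat: 09:52–18:06 = 8 h 14 min; less 45 min break → 7 h 29 min
Total: 10 h 22 min + 7 h 55 min + 6 h 42 min + 4 h 57 min + 7 h 29 min = 37 h 25 min.

37 h 25 min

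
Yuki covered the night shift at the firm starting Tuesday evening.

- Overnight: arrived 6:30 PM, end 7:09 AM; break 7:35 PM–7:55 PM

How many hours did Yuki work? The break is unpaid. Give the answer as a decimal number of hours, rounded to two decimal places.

12.32 hours

Overnight: 6:30 PM → midnight = 5 h 30 min; midnight → 7:09 AM = 7 h 9 min; span 12 h 39 min; less 20 min break → 12 h 19 min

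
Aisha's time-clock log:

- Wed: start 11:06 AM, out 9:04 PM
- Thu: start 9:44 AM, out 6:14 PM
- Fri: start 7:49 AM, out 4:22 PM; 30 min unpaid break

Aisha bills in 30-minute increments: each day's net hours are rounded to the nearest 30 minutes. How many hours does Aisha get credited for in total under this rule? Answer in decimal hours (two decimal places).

Wed: 11:06 AM–9:04 PM = 9 h 58 min → rounds to 10 h 0 min
Thu: 9:44 AM–6:14 PM = 8 h 30 min → rounds to 8 h 30 min
Fri: 7:49 AM–4:22 PM = 8 h 33 min − 30 min = 8 h 3 min → rounds to 8 h 0 min
Total credited: 26 h 30 min.

26.50 hours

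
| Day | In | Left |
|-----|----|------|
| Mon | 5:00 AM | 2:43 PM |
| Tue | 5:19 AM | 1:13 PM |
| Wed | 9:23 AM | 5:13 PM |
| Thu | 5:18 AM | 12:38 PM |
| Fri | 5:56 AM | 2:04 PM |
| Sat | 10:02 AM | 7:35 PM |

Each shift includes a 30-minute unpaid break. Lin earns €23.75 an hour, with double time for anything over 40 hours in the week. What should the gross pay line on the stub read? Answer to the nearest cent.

€1304.67

Mon: 5:00 AM–2:43 PM = 9 h 43 min; less 30 min break → 9 h 13 min
Tue: 5:19 AM–1:13 PM = 7 h 54 min; less 30 min break → 7 h 24 min
Wed: 9:23 AM–5:13 PM = 7 h 50 min; less 30 min break → 7 h 20 min
Thu: 5:18 AM–12:38 PM = 7 h 20 min; less 30 min break → 6 h 50 min
Fri: 5:56 AM–2:04 PM = 8 h 8 min; less 30 min break → 7 h 38 min
Sat: 10:02 AM–7:35 PM = 9 h 33 min; less 30 min break → 9 h 3 min
Total worked: 47 h 28 min = 2848 min.
Regular 40 h 0 min = 2400 min at €23.75/h; overtime 7 h 28 min = 448 min at €47.50/h.
Pay = (2400 × €23.75 + 448 × €47.50) ÷ 60 = €1304.67.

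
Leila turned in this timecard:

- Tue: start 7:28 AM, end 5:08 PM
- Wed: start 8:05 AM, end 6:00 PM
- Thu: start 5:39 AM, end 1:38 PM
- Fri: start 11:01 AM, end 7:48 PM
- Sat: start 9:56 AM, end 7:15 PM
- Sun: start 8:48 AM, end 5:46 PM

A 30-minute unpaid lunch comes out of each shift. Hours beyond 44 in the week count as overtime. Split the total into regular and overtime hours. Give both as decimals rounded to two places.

Tue: 7:28 AM–5:08 PM = 9 h 40 min; less 30 min break → 9 h 10 min
Wed: 8:05 AM–6:00 PM = 9 h 55 min; less 30 min break → 9 h 25 min
Thu: 5:39 AM–1:38 PM = 7 h 59 min; less 30 min break → 7 h 29 min
Fri: 11:01 AM–7:48 PM = 8 h 47 min; less 30 min break → 8 h 17 min
Sat: 9:56 AM–7:15 PM = 9 h 19 min; less 30 min break → 8 h 49 min
Sun: 8:48 AM–5:46 PM = 8 h 58 min; less 30 min break → 8 h 28 min
Total worked: 51 h 38 min = 51.63 h.
Threshold 44 h → overtime 7 h 38 min, regular 44 h 0 min.

Regular 44.00 hours, overtime 7.63 hours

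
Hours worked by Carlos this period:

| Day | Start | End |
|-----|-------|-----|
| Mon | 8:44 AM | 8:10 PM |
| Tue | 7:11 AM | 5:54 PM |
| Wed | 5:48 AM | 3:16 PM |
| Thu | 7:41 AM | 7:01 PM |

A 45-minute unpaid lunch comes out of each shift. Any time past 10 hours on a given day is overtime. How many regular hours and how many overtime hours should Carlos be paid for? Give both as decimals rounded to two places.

Regular 38.68 hours, overtime 1.27 hours

Mon: 8:44 AM–8:10 PM = 11 h 26 min; less 45 min break → 10 h 41 min
Tue: 7:11 AM–5:54 PM = 10 h 43 min; less 45 min break → 9 h 58 min
Wed: 5:48 AM–3:16 PM = 9 h 28 min; less 45 min break → 8 h 43 min
Thu: 7:41 AM–7:01 PM = 11 h 20 min; less 45 min break → 10 h 35 min
Mon reg 10 h 0 min / OT 0 h 41 min; Tue reg 9 h 58 min / OT 0 h 0 min; Wed reg 8 h 43 min / OT 0 h 0 min; Thu reg 10 h 0 min / OT 0 h 35 min.
Totals: regular 38 h 41 min, overtime 1 h 16 min.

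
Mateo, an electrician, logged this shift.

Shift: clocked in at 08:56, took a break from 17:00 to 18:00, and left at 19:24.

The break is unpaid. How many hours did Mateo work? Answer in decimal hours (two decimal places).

9.47 hours

Shift: 08:56–19:24 = 10 h 28 min; less 60 min break → 9 h 28 min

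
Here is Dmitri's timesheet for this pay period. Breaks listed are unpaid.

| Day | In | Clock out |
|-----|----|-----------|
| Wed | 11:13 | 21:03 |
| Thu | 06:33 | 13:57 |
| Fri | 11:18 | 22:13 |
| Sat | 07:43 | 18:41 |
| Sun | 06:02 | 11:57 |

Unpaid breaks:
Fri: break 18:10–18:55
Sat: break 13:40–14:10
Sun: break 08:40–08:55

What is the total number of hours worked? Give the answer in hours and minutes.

Wed: 11:13–21:03 = 9 h 50 min
Thu: 06:33–13:57 = 7 h 24 min
Fri: 11:18–22:13 = 10 h 55 min; less 45 min break → 10 h 10 min
Sat: 07:43–18:41 = 10 h 58 min; less 30 min break → 10 h 28 min
Sun: 06:02–11:57 = 5 h 55 min; less 15 min break → 5 h 40 min
Total: 9 h 50 min + 7 h 24 min + 10 h 10 min + 10 h 28 min + 5 h 40 min = 43 h 32 min.

43 h 32 min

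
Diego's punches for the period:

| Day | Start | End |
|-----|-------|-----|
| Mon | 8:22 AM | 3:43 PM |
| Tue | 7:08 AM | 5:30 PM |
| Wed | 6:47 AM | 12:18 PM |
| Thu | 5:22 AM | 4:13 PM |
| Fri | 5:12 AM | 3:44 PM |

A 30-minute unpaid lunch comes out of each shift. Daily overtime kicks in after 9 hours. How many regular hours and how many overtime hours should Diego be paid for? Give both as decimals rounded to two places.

Mon: 8:22 AM–3:43 PM = 7 h 21 min; less 30 min break → 6 h 51 min
Tue: 7:08 AM–5:30 PM = 10 h 22 min; less 30 min break → 9 h 52 min
Wed: 6:47 AM–12:18 PM = 5 h 31 min; less 30 min break → 5 h 1 min
Thu: 5:22 AM–4:13 PM = 10 h 51 min; less 30 min break → 10 h 21 min
Fri: 5:12 AM–3:44 PM = 10 h 32 min; less 30 min break → 10 h 2 min
Mon reg 6 h 51 min / OT 0 h 0 min; Tue reg 9 h 0 min / OT 0 h 52 min; Wed reg 5 h 1 min / OT 0 h 0 min; Thu reg 9 h 0 min / OT 1 h 21 min; Fri reg 9 h 0 min / OT 1 h 2 min.
Totals: regular 38 h 52 min, overtime 3 h 15 min.

Regular 38.87 hours, overtime 3.25 hours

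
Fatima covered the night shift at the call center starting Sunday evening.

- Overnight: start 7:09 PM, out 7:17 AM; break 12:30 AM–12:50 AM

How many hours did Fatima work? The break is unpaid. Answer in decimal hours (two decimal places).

11.80 hours

Overnight: 7:09 PM → midnight = 4 h 51 min; midnight → 7:17 AM = 7 h 17 min; span 12 h 8 min; less 20 min break → 11 h 48 min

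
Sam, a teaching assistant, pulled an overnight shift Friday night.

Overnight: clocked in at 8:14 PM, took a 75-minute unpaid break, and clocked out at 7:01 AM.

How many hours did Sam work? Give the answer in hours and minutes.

Overnight: 8:14 PM → midnight = 3 h 46 min; midnight → 7:01 AM = 7 h 1 min; span 10 h 47 min; less 75 min break → 9 h 32 min

9 h 32 min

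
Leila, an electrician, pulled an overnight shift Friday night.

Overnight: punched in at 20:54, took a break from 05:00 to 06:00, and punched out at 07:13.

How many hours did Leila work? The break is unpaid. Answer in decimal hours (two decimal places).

Overnight: 20:54 → midnight = 3 h 6 min; midnight → 07:13 = 7 h 13 min; span 10 h 19 min; less 60 min break → 9 h 19 min

9.32 hours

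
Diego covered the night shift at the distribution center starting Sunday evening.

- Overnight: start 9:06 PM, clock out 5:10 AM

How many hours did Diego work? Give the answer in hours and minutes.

Overnight: 9:06 PM → midnight = 2 h 54 min; midnight → 5:10 AM = 5 h 10 min; span 8 h 4 min

8 h 4 min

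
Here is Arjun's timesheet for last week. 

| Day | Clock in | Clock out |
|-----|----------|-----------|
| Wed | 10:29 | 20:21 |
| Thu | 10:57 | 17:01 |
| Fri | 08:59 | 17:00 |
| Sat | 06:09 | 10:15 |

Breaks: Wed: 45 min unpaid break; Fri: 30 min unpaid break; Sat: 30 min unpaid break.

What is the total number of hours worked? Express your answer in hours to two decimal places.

26.30 hours

Wed: 10:29–20:21 = 9 h 52 min; less 45 min break → 9 h 7 min
Thu: 10:57–17:01 = 6 h 4 min
Fri: 08:59–17:00 = 8 h 1 min; less 30 min break → 7 h 31 min
Sat: 06:09–10:15 = 4 h 6 min; less 30 min break → 3 h 36 min
Total: 9 h 7 min + 6 h 4 min + 7 h 31 min + 3 h 36 min = 26 h 18 min.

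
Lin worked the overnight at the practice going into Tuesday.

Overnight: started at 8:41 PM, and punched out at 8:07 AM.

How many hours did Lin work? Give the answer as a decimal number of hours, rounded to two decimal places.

11.43 hours

Overnight: 8:41 PM → midnight = 3 h 19 min; midnight → 8:07 AM = 8 h 7 min; span 11 h 26 min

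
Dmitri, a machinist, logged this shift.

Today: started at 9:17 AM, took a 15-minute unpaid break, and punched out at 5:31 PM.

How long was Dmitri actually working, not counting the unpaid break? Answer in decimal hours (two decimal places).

7.98 hours

Today: 9:17 AM–5:31 PM = 8 h 14 min; less 15 min break → 7 h 59 min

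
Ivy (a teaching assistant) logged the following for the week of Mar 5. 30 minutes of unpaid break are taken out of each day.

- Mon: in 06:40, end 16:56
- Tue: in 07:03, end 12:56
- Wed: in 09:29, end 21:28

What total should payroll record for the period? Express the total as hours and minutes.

26 h 38 min

Mon: 06:40–16:56 = 10 h 16 min; less 30 min break → 9 h 46 min
Tue: 07:03–12:56 = 5 h 53 min; less 30 min break → 5 h 23 min
Wed: 09:29–21:28 = 11 h 59 min; less 30 min break → 11 h 29 min
Total: 9 h 46 min + 5 h 23 min + 11 h 29 min = 26 h 38 min.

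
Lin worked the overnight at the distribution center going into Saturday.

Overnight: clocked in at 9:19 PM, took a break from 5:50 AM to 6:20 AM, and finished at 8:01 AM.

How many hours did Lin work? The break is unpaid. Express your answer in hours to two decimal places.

Overnight: 9:19 PM → midnight = 2 h 41 min; midnight → 8:01 AM = 8 h 1 min; span 10 h 42 min; less 30 min break → 10 h 12 min

10.20 hours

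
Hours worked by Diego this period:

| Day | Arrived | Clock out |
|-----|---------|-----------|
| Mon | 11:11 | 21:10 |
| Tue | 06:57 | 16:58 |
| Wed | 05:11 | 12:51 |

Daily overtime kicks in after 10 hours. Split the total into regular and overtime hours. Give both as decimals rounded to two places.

Mon: 11:11–21:10 = 9 h 59 min
Tue: 06:57–16:58 = 10 h 1 min
Wed: 05:11–12:51 = 7 h 40 min
Mon reg 9 h 59 min / OT 0 h 0 min; Tue reg 10 h 0 min / OT 0 h 1 min; Wed reg 7 h 40 min / OT 0 h 0 min.
Totals: regular 27 h 39 min, overtime 0 h 1 min.

Regular 27.65 hours, overtime 0.02 hours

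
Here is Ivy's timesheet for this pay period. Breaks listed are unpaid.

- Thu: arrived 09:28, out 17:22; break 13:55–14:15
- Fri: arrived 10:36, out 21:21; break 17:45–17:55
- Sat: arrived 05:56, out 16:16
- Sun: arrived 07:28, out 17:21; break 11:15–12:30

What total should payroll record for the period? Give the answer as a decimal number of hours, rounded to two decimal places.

37.12 hours

Thu: 09:28–17:22 = 7 h 54 min; less 20 min break → 7 h 34 min
Fri: 10:36–21:21 = 10 h 45 min; less 10 min break → 10 h 35 min
Sat: 05:56–16:16 = 10 h 20 min
Sun: 07:28–17:21 = 9 h 53 min; less 75 min break → 8 h 38 min
Total: 7 h 34 min + 10 h 35 min + 10 h 20 min + 8 h 38 min = 37 h 7 min.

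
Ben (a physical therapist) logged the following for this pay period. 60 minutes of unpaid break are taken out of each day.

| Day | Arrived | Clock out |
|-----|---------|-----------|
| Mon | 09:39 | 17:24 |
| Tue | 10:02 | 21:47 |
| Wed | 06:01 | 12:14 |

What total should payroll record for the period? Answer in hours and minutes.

Mon: 09:39–17:24 = 7 h 45 min; less 60 min break → 6 h 45 min
Tue: 10:02–21:47 = 11 h 45 min; less 60 min break → 10 h 45 min
Wed: 06:01–12:14 = 6 h 13 min; less 60 min break → 5 h 13 min
Total: 6 h 45 min + 10 h 45 min + 5 h 13 min = 22 h 43 min.

22 h 43 min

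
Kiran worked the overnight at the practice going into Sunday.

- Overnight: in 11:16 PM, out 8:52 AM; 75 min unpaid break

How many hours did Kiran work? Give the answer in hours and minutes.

Overnight: 11:16 PM → midnight = 0 h 44 min; midnight → 8:52 AM = 8 h 52 min; span 9 h 36 min; less 75 min break → 8 h 21 min

8 h 21 min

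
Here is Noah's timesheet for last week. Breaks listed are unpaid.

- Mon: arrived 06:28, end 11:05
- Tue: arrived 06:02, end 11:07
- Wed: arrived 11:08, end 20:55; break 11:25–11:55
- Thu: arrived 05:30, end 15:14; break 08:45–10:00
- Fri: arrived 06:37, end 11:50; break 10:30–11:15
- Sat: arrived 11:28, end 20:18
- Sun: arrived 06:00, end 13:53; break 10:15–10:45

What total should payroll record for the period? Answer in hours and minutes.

Mon: 06:28–11:05 = 4 h 37 min
Tue: 06:02–11:07 = 5 h 5 min
Wed: 11:08–20:55 = 9 h 47 min; less 30 min break → 9 h 17 min
Thu: 05:30–15:14 = 9 h 44 min; less 75 min break → 8 h 29 min
Fri: 06:37–11:50 = 5 h 13 min; less 45 min break → 4 h 28 min
Sat: 11:28–20:18 = 8 h 50 min
Sun: 06:00–13:53 = 7 h 53 min; less 30 min break → 7 h 23 min
Total: 4 h 37 min + 5 h 5 min + 9 h 17 min + 8 h 29 min + 4 h 28 min + 8 h 50 min + 7 h 23 min = 48 h 9 min.

48 h 9 min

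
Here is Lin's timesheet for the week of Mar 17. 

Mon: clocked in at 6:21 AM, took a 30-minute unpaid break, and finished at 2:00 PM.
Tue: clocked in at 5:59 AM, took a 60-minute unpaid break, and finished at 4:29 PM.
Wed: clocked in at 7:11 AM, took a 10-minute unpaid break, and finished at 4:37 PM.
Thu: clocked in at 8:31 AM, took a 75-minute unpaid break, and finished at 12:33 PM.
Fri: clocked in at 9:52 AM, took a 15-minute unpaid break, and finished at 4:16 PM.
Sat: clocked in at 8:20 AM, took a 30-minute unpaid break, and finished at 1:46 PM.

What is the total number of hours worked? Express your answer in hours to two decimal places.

39.78 hours

Mon: 6:21 AM–2:00 PM = 7 h 39 min; less 30 min break → 7 h 9 min
Tue: 5:59 AM–4:29 PM = 10 h 30 min; less 60 min break → 9 h 30 min
Wed: 7:11 AM–4:37 PM = 9 h 26 min; less 10 min break → 9 h 16 min
Thu: 8:31 AM–12:33 PM = 4 h 2 min; less 75 min break → 2 h 47 min
Fri: 9:52 AM–4:16 PM = 6 h 24 min; less 15 min break → 6 h 9 min
Sat: 8:20 AM–1:46 PM = 5 h 26 min; less 30 min break → 4 h 56 min
Total: 7 h 9 min + 9 h 30 min + 9 h 16 min + 2 h 47 min + 6 h 9 min + 4 h 56 min = 39 h 47 min.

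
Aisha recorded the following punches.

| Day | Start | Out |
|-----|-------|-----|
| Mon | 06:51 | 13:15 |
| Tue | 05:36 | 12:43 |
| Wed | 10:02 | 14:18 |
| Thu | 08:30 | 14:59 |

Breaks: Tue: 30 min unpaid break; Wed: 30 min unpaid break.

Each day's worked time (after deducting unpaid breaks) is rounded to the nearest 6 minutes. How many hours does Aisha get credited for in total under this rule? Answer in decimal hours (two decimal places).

23.30 hours

Mon: 06:51–13:15 = 6 h 24 min → rounds to 6 h 24 min
Tue: 05:36–12:43 = 7 h 7 min − 30 min = 6 h 37 min → rounds to 6 h 36 min
Wed: 10:02–14:18 = 4 h 16 min − 30 min = 3 h 46 min → rounds to 3 h 48 min
Thu: 08:30–14:59 = 6 h 29 min → rounds to 6 h 30 min
Total credited: 23 h 18 min.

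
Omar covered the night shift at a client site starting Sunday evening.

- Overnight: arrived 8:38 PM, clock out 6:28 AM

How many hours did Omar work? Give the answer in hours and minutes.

9 h 50 min

Overnight: 8:38 PM → midnight = 3 h 22 min; midnight → 6:28 AM = 6 h 28 min; span 9 h 50 min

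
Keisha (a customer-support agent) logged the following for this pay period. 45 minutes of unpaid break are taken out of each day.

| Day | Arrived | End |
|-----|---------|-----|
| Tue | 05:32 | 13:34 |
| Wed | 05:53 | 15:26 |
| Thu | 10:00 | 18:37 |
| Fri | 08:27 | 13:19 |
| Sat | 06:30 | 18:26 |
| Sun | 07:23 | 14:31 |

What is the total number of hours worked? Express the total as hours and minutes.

45 h 38 min

Tue: 05:32–13:34 = 8 h 2 min; less 45 min break → 7 h 17 min
Wed: 05:53–15:26 = 9 h 33 min; less 45 min break → 8 h 48 min
Thu: 10:00–18:37 = 8 h 37 min; less 45 min break → 7 h 52 min
Fri: 08:27–13:19 = 4 h 52 min; less 45 min break → 4 h 7 min
Sat: 06:30–18:26 = 11 h 56 min; less 45 min break → 11 h 11 min
Sun: 07:23–14:31 = 7 h 8 min; less 45 min break → 6 h 23 min
Total: 7 h 17 min + 8 h 48 min + 7 h 52 min + 4 h 7 min + 11 h 11 min + 6 h 23 min = 45 h 38 min.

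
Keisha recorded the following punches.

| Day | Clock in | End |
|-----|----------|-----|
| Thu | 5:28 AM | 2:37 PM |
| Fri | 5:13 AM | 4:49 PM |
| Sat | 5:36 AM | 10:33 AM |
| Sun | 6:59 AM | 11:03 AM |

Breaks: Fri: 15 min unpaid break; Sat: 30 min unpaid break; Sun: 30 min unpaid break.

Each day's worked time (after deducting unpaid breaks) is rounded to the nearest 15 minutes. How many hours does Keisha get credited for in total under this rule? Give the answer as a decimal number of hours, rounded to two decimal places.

Thu: 5:28 AM–2:37 PM = 9 h 9 min → rounds to 9 h 15 min
Fri: 5:13 AM–4:49 PM = 11 h 36 min − 15 min = 11 h 21 min → rounds to 11 h 15 min
Sat: 5:36 AM–10:33 AM = 4 h 57 min − 30 min = 4 h 27 min → rounds to 4 h 30 min
Sun: 6:59 AM–11:03 AM = 4 h 4 min − 30 min = 3 h 34 min → rounds to 3 h 30 min
Total credited: 28 h 30 min.

28.50 hours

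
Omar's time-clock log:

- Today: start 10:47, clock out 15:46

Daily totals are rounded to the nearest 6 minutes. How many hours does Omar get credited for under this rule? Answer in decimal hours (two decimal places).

Today: 10:47–15:46 = 4 h 59 min → rounds to 5 h 0 min

5.00 hours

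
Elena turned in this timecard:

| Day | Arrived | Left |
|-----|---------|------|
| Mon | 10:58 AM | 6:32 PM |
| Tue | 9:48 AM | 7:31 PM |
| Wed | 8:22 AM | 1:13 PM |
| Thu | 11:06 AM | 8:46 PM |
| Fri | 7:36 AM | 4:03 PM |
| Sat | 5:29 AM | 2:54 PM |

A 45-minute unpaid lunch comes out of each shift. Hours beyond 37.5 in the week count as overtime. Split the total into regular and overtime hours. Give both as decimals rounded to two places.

Mon: 10:58 AM–6:32 PM = 7 h 34 min; less 45 min break → 6 h 49 min
Tue: 9:48 AM–7:31 PM = 9 h 43 min; less 45 min break → 8 h 58 min
Wed: 8:22 AM–1:13 PM = 4 h 51 min; less 45 min break → 4 h 6 min
Thu: 11:06 AM–8:46 PM = 9 h 40 min; less 45 min break → 8 h 55 min
Fri: 7:36 AM–4:03 PM = 8 h 27 min; less 45 min break → 7 h 42 min
Sat: 5:29 AM–2:54 PM = 9 h 25 min; less 45 min break → 8 h 40 min
Total worked: 45 h 10 min = 45.17 h.
Threshold 37.5 h → overtime 7 h 40 min, regular 37 h 30 min.

Regular 37.50 hours, overtime 7.67 hours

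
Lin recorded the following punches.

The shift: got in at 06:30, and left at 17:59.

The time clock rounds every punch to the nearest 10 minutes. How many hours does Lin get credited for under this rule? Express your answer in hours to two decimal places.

The shift: in 06:30→06:30, out 17:59→18:00; 11 h 30 min

11.50 hours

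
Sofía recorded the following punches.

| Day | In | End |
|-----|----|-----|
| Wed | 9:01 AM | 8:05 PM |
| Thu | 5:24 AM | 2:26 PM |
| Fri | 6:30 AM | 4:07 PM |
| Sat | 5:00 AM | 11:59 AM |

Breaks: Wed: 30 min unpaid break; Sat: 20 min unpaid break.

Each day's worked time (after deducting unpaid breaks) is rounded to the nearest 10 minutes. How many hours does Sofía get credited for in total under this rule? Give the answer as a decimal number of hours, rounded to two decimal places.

Wed: 9:01 AM–8:05 PM = 11 h 4 min − 30 min = 10 h 34 min → rounds to 10 h 30 min
Thu: 5:24 AM–2:26 PM = 9 h 2 min → rounds to 9 h 0 min
Fri: 6:30 AM–4:07 PM = 9 h 37 min → rounds to 9 h 40 min
Sat: 5:00 AM–11:59 AM = 6 h 59 min − 20 min = 6 h 39 min → rounds to 6 h 40 min
Total credited: 35 h 50 min.

35.83 hours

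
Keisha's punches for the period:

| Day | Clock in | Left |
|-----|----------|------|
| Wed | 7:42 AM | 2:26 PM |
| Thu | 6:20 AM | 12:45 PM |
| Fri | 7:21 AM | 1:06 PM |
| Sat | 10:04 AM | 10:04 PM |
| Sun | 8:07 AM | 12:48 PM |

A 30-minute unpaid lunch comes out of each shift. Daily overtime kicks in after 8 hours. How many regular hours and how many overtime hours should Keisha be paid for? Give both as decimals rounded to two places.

Regular 29.58 hours, overtime 3.50 hours

Wed: 7:42 AM–2:26 PM = 6 h 44 min; less 30 min break → 6 h 14 min
Thu: 6:20 AM–12:45 PM = 6 h 25 min; less 30 min break → 5 h 55 min
Fri: 7:21 AM–1:06 PM = 5 h 45 min; less 30 min break → 5 h 15 min
Sat: 10:04 AM–10:04 PM = 12 h 0 min; less 30 min break → 11 h 30 min
Sun: 8:07 AM–12:48 PM = 4 h 41 min; less 30 min break → 4 h 11 min
Wed reg 6 h 14 min / OT 0 h 0 min; Thu reg 5 h 55 min / OT 0 h 0 min; Fri reg 5 h 15 min / OT 0 h 0 min; Sat reg 8 h 0 min / OT 3 h 30 min; Sun reg 4 h 11 min / OT 0 h 0 min.
Totals: regular 29 h 35 min, overtime 3 h 30 min.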